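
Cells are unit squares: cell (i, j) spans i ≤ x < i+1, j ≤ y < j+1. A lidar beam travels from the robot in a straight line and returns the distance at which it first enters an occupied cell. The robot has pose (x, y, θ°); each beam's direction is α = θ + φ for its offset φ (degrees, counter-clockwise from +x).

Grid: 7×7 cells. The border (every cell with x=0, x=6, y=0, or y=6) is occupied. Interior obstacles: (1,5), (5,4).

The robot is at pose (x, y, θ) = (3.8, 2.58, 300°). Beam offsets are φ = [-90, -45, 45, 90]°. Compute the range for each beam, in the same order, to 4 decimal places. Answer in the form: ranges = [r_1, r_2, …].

ranges = [3.1600, 1.6357, 2.2776, 2.5403]

beam 1: φ=-90°, α=210°
  d=(-0.8660,-0.5000)  start (3,2)  tX=0.9238 tY=1.1600  stride 1/|dx|=1.1547 1/|dy|=2.0000
    cross x-line → (2,2), t=0.9238
    cross y-line → (2,1), t=1.1600
    cross x-line → (1,1), t=2.0785
    cross y-line → (1,0), t=3.1600 (wall)
  → r_1 = 3.1600
beam 2: φ=-45°, α=255°
  d=(-0.2588,-0.9659)  start (3,2)  tX=3.0910 tY=0.6005  stride 1/|dx|=3.8637 1/|dy|=1.0353
    cross y-line → (3,1), t=0.6005
    cross y-line → (3,0), t=1.6357 (wall)
  → r_2 = 1.6357
beam 3: φ=45°, α=345°
  d=(0.9659,-0.2588)  start (3,2)  tX=0.2071 tY=2.2409  stride 1/|dx|=1.0353 1/|dy|=3.8637
    cross x-line → (4,2), t=0.2071
    cross x-line → (5,2), t=1.2423
    cross y-line → (5,1), t=2.2409
    cross x-line → (6,1), t=2.2776 (wall)
  → r_3 = 2.2776
beam 4: φ=90°, α=30°
  d=(0.8660,0.5000)  start (3,2)  tX=0.2309 tY=0.8400  stride 1/|dx|=1.1547 1/|dy|=2.0000
    cross x-line → (4,2), t=0.2309
    cross y-line → (4,3), t=0.8400
    cross x-line → (5,3), t=1.3856
    cross x-line → (6,3), t=2.5403 (wall)
  → r_4 = 2.5403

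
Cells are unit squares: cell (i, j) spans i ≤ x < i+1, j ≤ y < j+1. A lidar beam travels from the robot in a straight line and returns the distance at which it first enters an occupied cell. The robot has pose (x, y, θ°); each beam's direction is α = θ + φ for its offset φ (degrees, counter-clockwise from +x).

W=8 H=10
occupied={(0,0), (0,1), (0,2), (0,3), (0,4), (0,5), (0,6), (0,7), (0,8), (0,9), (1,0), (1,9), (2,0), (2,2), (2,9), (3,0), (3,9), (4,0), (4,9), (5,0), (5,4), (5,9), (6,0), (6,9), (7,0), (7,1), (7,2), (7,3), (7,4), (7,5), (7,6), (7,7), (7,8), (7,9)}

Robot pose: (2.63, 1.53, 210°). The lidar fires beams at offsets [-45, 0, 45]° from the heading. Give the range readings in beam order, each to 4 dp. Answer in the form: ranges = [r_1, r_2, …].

ranges = [1.6875, 1.0600, 0.5487]

beam 1: φ=-45°, α=165°
  d=(-0.9659,0.2588)  start (2,1)  tX=0.6522 tY=1.8159  stride 1/|dx|=1.0353 1/|dy|=3.8637
    cross x-line → (1,1), t=0.6522
    cross x-line → (0,1), t=1.6875 (wall)
  → r_1 = 1.6875
beam 2: φ=0°, α=210°
  d=(-0.8660,-0.5000)  start (2,1)  tX=0.7275 tY=1.0600  stride 1/|dx|=1.1547 1/|dy|=2.0000
    cross x-line → (1,1), t=0.7275
    cross y-line → (1,0), t=1.0600 (wall)
  → r_2 = 1.0600
beam 3: φ=45°, α=255°
  d=(-0.2588,-0.9659)  start (2,1)  tX=2.4341 tY=0.5487  stride 1/|dx|=3.8637 1/|dy|=1.0353
    cross y-line → (2,0), t=0.5487 (wall)
  → r_3 = 0.5487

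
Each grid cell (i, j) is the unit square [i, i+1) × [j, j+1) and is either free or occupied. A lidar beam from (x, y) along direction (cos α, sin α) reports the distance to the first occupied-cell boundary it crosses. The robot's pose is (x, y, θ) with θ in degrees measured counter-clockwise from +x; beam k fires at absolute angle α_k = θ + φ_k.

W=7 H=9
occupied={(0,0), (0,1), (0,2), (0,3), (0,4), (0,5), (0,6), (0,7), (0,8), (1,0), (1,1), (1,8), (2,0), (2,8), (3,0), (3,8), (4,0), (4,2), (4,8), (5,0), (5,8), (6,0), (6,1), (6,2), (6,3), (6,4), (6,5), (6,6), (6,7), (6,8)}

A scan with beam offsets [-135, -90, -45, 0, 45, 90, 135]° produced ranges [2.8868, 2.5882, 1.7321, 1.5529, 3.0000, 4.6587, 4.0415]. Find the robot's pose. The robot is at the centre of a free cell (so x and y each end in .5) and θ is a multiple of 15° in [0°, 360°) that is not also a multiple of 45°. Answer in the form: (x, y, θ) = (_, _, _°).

(x, y, θ) = (2.5, 5.5, 195°)

Enumerate (i+0.5, j+0.5, θ) over the 33 free cells and 16 admissible headings. For each, cast all 7 beams and compare to the given ranges.
  (3.5, 3.5, 150°): beam 1 = 2.5882 ≠ 2.8868 ✗
  (5.5, 5.5, 105°): beam 1 = 0.5774 ≠ 2.8868 ✗
  (5.5, 4.5, 150°): beam 1 = 0.5176 ≠ 2.8868 ✗
  …
  (2.5, 5.5, 195°): r_1=2.8868, r_2=2.5882, r_3=1.7321, r_4=1.5529, r_5=3.0000, r_6=4.6587, r_7=4.0415 — all match ✓
Only this pose fits every beam.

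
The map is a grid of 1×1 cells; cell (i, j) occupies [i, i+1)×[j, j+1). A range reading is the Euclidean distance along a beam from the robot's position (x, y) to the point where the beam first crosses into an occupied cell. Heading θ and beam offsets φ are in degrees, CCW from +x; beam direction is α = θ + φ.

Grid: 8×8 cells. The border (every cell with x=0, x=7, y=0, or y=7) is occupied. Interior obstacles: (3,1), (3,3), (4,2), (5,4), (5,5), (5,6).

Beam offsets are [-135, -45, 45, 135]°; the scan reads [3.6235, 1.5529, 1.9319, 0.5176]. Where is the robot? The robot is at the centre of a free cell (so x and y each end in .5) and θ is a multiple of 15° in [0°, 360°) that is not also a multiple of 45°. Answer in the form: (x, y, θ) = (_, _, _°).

Enumerate (i+0.5, j+0.5, θ) over the 30 free cells and 16 admissible headings. For each, cast all 4 beams and compare to the given ranges.
  (4.5, 6.5, 120°): beam 1 = 0.5176 ≠ 3.6235 ✗
  (2.5, 5.5, 240°): beam 1 = 1.5529 ≠ 3.6235 ✗
  (1.5, 2.5, 345°): beam 1 = 0.5774 ≠ 3.6235 ✗
  (1.5, 4.5, 120°): beam 1 = 1.9319 ≠ 3.6235 ✗
  (4.5, 5.5, 255°): beam 1 = 1.7321 ≠ 3.6235 ✗
  …
  (2.5, 3.5, 240°): r_1=3.6235, r_2=1.5529, r_3=1.9319, r_4=0.5176 — all match ✓
Only this pose fits every beam.

(x, y, θ) = (2.5, 3.5, 240°)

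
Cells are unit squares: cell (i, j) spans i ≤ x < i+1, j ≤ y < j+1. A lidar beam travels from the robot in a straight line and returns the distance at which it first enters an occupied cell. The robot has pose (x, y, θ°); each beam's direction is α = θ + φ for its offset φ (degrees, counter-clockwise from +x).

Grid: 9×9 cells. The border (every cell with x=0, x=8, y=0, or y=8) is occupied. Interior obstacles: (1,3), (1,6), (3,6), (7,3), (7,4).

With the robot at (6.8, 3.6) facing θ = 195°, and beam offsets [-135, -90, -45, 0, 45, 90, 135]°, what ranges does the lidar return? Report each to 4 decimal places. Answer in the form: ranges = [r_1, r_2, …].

ranges = [0.4000, 4.5552, 5.5426, 6.0046, 3.0022, 2.6917, 0.2309]

beam 1: φ=-135°, α=60°
  direction (0.5000, 0.8660); cell (6,3); t to first gridline: x 0.4000, y 0.4619 (then +2.0000 / +1.1547)
    (7,3) via x @ 0.4000  # hit
  → r_1 = 0.4000
beam 2: φ=-90°, α=105°
  direction (-0.2588, 0.9659); cell (6,3); t to first gridline: x 3.0910, y 0.4141 (then +3.8637 / +1.0353)
    (6,4) via y @ 0.4141
    (6,5) via y @ 1.4494
    (6,6) via y @ 2.4847
    (5,6) via x @ 3.0910
    (5,7) via y @ 3.5199
    (5,8) via y @ 4.5552  # hit
  → r_2 = 4.5552
beam 3: φ=-45°, α=150°
  direction (-0.8660, 0.5000); cell (6,3); t to first gridline: x 0.9238, y 0.8000 (then +1.1547 / +2.0000)
    (6,4) via y @ 0.8000
    (5,4) via x @ 0.9238
    (4,4) via x @ 2.0785
    (4,5) via y @ 2.8000
    (3,5) via x @ 3.2332
    (2,5) via x @ 4.3879
    (2,6) via y @ 4.8000
    (1,6) via x @ 5.5426  # hit
  → r_3 = 5.5426
beam 4: φ=0°, α=195°
  direction (-0.9659, -0.2588); cell (6,3); t to first gridline: x 0.8282, y 2.3182 (then +1.0353 / +3.8637)
    (5,3) via x @ 0.8282
    (4,3) via x @ 1.8635
    (4,2) via y @ 2.3182
    (3,2) via x @ 2.8988
    (2,2) via x @ 3.9340
    (1,2) via x @ 4.9693
    (0,2) via x @ 6.0046  # hit
  → r_4 = 6.0046
beam 5: φ=45°, α=240°
  direction (-0.5000, -0.8660); cell (6,3); t to first gridline: x 1.6000, y 0.6928 (then +2.0000 / +1.1547)
    (6,2) via y @ 0.6928
    (5,2) via x @ 1.6000
    (5,1) via y @ 1.8475
    (5,0) via y @ 3.0022  # hit
  → r_5 = 3.0022
beam 6: φ=90°, α=285°
  direction (0.2588, -0.9659); cell (6,3); t to first gridline: x 0.7727, y 0.6212 (then +3.8637 / +1.0353)
    (6,2) via y @ 0.6212
    (7,2) via x @ 0.7727
    (7,1) via y @ 1.6564
    (7,0) via y @ 2.6917  # hit
  → r_6 = 2.6917
beam 7: φ=135°, α=330°
  direction (0.8660, -0.5000); cell (6,3); t to first gridline: x 0.2309, y 1.2000 (then +1.1547 / +2.0000)
    (7,3) via x @ 0.2309  # hit
  → r_7 = 0.2309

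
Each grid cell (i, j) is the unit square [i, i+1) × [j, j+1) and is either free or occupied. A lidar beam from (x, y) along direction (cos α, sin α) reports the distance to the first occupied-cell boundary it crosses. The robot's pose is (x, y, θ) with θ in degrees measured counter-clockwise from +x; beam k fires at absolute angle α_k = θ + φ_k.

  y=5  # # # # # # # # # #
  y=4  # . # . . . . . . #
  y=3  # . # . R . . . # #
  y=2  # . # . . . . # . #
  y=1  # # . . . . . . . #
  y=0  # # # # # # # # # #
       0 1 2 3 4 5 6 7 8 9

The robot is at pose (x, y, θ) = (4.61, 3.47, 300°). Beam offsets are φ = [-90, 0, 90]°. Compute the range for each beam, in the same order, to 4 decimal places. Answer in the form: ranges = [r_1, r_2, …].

beam 1: φ=-90°, α=210°
  dir = (cos 210°, sin 210°) = (-0.8660, -0.5000); from cell (4,3)
  next x-line at t=0.7044, next y-line at t=0.9400; Δt_x=1.1547, Δt_y=2.0000
    x: enter (3,3) at t=0.7044
    y: enter (3,2) at t=0.9400
    x: enter (2,2) at t=1.8591 ← occupied
  → r_1 = 1.8591
beam 2: φ=0°, α=300°
  dir = (cos 300°, sin 300°) = (0.5000, -0.8660); from cell (4,3)
  next x-line at t=0.7800, next y-line at t=0.5427; Δt_x=2.0000, Δt_y=1.1547
    y: enter (4,2) at t=0.5427
    x: enter (5,2) at t=0.7800
    y: enter (5,1) at t=1.6974
    x: enter (6,1) at t=2.7800
    y: enter (6,0) at t=2.8521 ← occupied
  → r_2 = 2.8521
beam 3: φ=90°, α=30°
  dir = (cos 30°, sin 30°) = (0.8660, 0.5000); from cell (4,3)
  next x-line at t=0.4503, next y-line at t=1.0600; Δt_x=1.1547, Δt_y=2.0000
    x: enter (5,3) at t=0.4503
    y: enter (5,4) at t=1.0600
    x: enter (6,4) at t=1.6050
    x: enter (7,4) at t=2.7597
    y: enter (7,5) at t=3.0600 ← occupied
  → r_3 = 3.0600

ranges = [1.8591, 2.8521, 3.0600]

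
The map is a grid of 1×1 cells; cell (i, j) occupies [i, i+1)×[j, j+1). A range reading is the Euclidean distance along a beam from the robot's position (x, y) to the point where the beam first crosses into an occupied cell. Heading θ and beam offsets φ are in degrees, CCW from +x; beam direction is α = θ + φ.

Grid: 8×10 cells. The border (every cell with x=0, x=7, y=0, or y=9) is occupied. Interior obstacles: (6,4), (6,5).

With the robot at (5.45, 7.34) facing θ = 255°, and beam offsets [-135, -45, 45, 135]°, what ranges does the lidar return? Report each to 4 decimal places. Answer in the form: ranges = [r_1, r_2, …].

beam 1: φ=-135°, α=120°
  d=(-0.5000,0.8660)  start (5,7)  tX=0.9000 tY=0.7621  stride 1/|dx|=2.0000 1/|dy|=1.1547
    cross y-line → (5,8), t=0.7621
    cross x-line → (4,8), t=0.9000
    cross y-line → (4,9), t=1.9168 (wall)
  → r_1 = 1.9168
beam 2: φ=-45°, α=210°
  d=(-0.8660,-0.5000)  start (5,7)  tX=0.5196 tY=0.6800  stride 1/|dx|=1.1547 1/|dy|=2.0000
    cross x-line → (4,7), t=0.5196
    cross y-line → (4,6), t=0.6800
    cross x-line → (3,6), t=1.6743
    cross y-line → (3,5), t=2.6800
    cross x-line → (2,5), t=2.8290
    cross x-line → (1,5), t=3.9837
    cross y-line → (1,4), t=4.6800
    cross x-line → (0,4), t=5.1384 (wall)
  → r_2 = 5.1384
beam 3: φ=45°, α=300°
  d=(0.5000,-0.8660)  start (5,7)  tX=1.1000 tY=0.3926  stride 1/|dx|=2.0000 1/|dy|=1.1547
    cross y-line → (5,6), t=0.3926
    cross x-line → (6,6), t=1.1000
    cross y-line → (6,5), t=1.5473 (wall)
  → r_3 = 1.5473
beam 4: φ=135°, α=30°
  d=(0.8660,0.5000)  start (5,7)  tX=0.6351 tY=1.3200  stride 1/|dx|=1.1547 1/|dy|=2.0000
    cross x-line → (6,7), t=0.6351
    cross y-line → (6,8), t=1.3200
    cross x-line → (7,8), t=1.7898 (wall)
  → r_4 = 1.7898

ranges = [1.9168, 5.1384, 1.5473, 1.7898]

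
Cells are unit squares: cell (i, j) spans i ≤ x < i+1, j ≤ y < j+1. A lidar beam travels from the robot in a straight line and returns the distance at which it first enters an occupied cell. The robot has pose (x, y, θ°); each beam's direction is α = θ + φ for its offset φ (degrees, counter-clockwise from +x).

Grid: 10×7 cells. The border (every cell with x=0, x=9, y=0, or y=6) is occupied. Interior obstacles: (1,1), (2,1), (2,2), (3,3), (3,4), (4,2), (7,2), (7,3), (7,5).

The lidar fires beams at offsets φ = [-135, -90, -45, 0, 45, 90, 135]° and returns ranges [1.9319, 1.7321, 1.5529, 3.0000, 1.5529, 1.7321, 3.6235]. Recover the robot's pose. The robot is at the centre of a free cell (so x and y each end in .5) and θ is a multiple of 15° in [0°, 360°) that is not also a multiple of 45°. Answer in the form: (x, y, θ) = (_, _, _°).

(x, y, θ) = (5.5, 4.5, 150°)

The pose lattice has 31·16 = 496 candidates. Test each by forward raycasting.
  (2.5, 3.5, 330°): beam 1 = 1.5529 ≠ 1.9319 ✗
  (2.5, 4.5, 285°): beam 1 = 1.7321 ≠ 1.9319 ✗
  (2.5, 5.5, 75°): beam 1 = 1.0000 ≠ 1.9319 ✗
  …
  (5.5, 4.5, 150°): r_1=1.9319, r_2=1.7321, r_3=1.5529, r_4=3.0000, r_5=1.5529, r_6=1.7321, r_7=3.6235 — all match ✓
Unique over the lattice → pose = (5.5, 4.5, 150°).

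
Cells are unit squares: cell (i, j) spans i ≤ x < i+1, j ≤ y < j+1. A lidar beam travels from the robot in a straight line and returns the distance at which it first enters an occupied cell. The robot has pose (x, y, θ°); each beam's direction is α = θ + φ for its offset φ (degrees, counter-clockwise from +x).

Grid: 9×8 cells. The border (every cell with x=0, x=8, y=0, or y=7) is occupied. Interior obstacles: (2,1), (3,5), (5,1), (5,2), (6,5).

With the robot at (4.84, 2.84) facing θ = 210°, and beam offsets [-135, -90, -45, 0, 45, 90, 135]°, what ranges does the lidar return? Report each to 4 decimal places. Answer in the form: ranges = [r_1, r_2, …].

beam 1: φ=-135°, α=75°
  cosα=0.2588 sinα=0.9659 | (4,2) | tMaxX 0.6182 tMaxY 0.1656 | tΔX 3.8637 tΔY 1.0353
    t=0.1656 [y] (4,3)
    t=0.6182 [x] (5,3)
    t=1.2009 [y] (5,4)
    t=2.2362 [y] (5,5)
    t=3.2715 [y] (5,6)
    t=4.3067 [y] (5,7) — stop
  → r_1 = 4.3067
beam 2: φ=-90°, α=120°
  cosα=-0.5000 sinα=0.8660 | (4,2) | tMaxX 1.6800 tMaxY 0.1848 | tΔX 2.0000 tΔY 1.1547
    t=0.1848 [y] (4,3)
    t=1.3395 [y] (4,4)
    t=1.6800 [x] (3,4)
    t=2.4942 [y] (3,5) — stop
  → r_2 = 2.4942
beam 3: φ=-45°, α=165°
  cosα=-0.9659 sinα=0.2588 | (4,2) | tMaxX 0.8696 tMaxY 0.6182 | tΔX 1.0353 tΔY 3.8637
    t=0.6182 [y] (4,3)
    t=0.8696 [x] (3,3)
    t=1.9049 [x] (2,3)
    t=2.9402 [x] (1,3)
    t=3.9755 [x] (0,3) — stop
  → r_3 = 3.9755
beam 4: φ=0°, α=210°
  cosα=-0.8660 sinα=-0.5000 | (4,2) | tMaxX 0.9699 tMaxY 1.6800 | tΔX 1.1547 tΔY 2.0000
    t=0.9699 [x] (3,2)
    t=1.6800 [y] (3,1)
    t=2.1246 [x] (2,1) — stop
  → r_4 = 2.1246
beam 5: φ=45°, α=255°
  cosα=-0.2588 sinα=-0.9659 | (4,2) | tMaxX 3.2455 tMaxY 0.8696 | tΔX 3.8637 tΔY 1.0353
    t=0.8696 [y] (4,1)
    t=1.9049 [y] (4,0) — stop
  → r_5 = 1.9049
beam 6: φ=90°, α=300°
  cosα=0.5000 sinα=-0.8660 | (4,2) | tMaxX 0.3200 tMaxY 0.9699 | tΔX 2.0000 tΔY 1.1547
    t=0.3200 [x] (5,2) — stop
  → r_6 = 0.3200
beam 7: φ=135°, α=345°
  cosα=0.9659 sinα=-0.2588 | (4,2) | tMaxX 0.1656 tMaxY 3.2455 | tΔX 1.0353 tΔY 3.8637
    t=0.1656 [x] (5,2) — stop
  → r_7 = 0.1656

ranges = [4.3067, 2.4942, 3.9755, 2.1246, 1.9049, 0.3200, 0.1656]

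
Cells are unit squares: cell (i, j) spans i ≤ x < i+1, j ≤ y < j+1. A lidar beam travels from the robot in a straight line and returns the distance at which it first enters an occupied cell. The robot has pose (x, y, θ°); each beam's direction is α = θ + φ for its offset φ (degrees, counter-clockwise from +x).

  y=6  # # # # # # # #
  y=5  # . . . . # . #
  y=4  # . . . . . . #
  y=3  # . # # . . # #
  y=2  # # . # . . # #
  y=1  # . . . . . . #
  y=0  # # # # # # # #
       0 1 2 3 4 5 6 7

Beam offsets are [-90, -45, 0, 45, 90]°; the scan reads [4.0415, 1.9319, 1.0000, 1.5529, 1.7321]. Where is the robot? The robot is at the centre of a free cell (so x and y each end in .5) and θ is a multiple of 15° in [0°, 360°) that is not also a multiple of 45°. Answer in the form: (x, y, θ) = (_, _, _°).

Candidates: 23 free-cell centres × 16 headings = 368 poses. Raycast each; keep the one whose scan matches to 4 dp.
  (1.5, 5.5, 345°): beam 1 = 1.9319 ≠ 4.0415 ✗
  (5.5, 1.5, 15°): beam 1 = 0.5176 ≠ 4.0415 ✗
  (6.5, 4.5, 255°): beam 1 = 5.6940 ≠ 4.0415 ✗
  …
  (4.5, 4.5, 30°): r_1=4.0415, r_2=1.9319, r_3=1.0000, r_4=1.5529, r_5=1.7321 — all match ✓
No second candidate reproduces the full scan.

(x, y, θ) = (4.5, 4.5, 30°)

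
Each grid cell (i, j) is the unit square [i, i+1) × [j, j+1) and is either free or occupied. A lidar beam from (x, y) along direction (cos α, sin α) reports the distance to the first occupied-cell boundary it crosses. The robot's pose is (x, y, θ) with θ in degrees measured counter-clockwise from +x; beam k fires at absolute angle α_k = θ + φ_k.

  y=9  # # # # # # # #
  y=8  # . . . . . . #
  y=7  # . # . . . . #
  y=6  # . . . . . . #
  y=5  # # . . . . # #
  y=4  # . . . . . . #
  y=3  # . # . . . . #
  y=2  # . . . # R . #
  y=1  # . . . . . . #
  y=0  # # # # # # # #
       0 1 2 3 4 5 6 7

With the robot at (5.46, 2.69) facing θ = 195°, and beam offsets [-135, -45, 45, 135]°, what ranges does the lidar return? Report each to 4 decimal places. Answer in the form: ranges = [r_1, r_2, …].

ranges = [2.6674, 0.5312, 1.9514, 1.7782]

beam 1: φ=-135°, α=60°
  cosα=0.5000 sinα=0.8660 | (5,2) | tMaxX 1.0800 tMaxY 0.3580 | tΔX 2.0000 tΔY 1.1547
    t=0.3580 [y] (5,3)
    t=1.0800 [x] (6,3)
    t=1.5127 [y] (6,4)
    t=2.6674 [y] (6,5) — stop
  → r_1 = 2.6674
beam 2: φ=-45°, α=150°
  cosα=-0.8660 sinα=0.5000 | (5,2) | tMaxX 0.5312 tMaxY 0.6200 | tΔX 1.1547 tΔY 2.0000
    t=0.5312 [x] (4,2) — stop
  → r_2 = 0.5312
beam 3: φ=45°, α=240°
  cosα=-0.5000 sinα=-0.8660 | (5,2) | tMaxX 0.9200 tMaxY 0.7967 | tΔX 2.0000 tΔY 1.1547
    t=0.7967 [y] (5,1)
    t=0.9200 [x] (4,1)
    t=1.9514 [y] (4,0) — stop
  → r_3 = 1.9514
beam 4: φ=135°, α=330°
  cosα=0.8660 sinα=-0.5000 | (5,2) | tMaxX 0.6235 tMaxY 1.3800 | tΔX 1.1547 tΔY 2.0000
    t=0.6235 [x] (6,2)
    t=1.3800 [y] (6,1)
    t=1.7782 [x] (7,1) — stop
  → r_4 = 1.7782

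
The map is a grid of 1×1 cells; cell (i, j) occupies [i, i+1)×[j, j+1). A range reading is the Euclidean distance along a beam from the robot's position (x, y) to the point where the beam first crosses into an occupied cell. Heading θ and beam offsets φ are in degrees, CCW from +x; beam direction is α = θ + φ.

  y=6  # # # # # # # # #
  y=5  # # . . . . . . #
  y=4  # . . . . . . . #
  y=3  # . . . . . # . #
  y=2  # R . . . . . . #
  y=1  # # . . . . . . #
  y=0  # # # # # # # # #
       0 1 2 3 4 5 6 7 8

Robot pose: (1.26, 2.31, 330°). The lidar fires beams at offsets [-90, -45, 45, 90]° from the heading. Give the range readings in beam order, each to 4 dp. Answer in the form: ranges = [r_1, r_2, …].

ranges = [0.3580, 0.3209, 4.9072, 4.2608]

beam 1: φ=-90°, α=240°
  cosα=-0.5000 sinα=-0.8660 | (1,2) | tMaxX 0.5200 tMaxY 0.3580 | tΔX 2.0000 tΔY 1.1547
    t=0.3580 [y] (1,1) — stop
  → r_1 = 0.3580
beam 2: φ=-45°, α=285°
  cosα=0.2588 sinα=-0.9659 | (1,2) | tMaxX 2.8591 tMaxY 0.3209 | tΔX 3.8637 tΔY 1.0353
    t=0.3209 [y] (1,1) — stop
  → r_2 = 0.3209
beam 3: φ=45°, α=15°
  cosα=0.9659 sinα=0.2588 | (1,2) | tMaxX 0.7661 tMaxY 2.6660 | tΔX 1.0353 tΔY 3.8637
    t=0.7661 [x] (2,2)
    t=1.8014 [x] (3,2)
    t=2.6660 [y] (3,3)
    t=2.8367 [x] (4,3)
    t=3.8719 [x] (5,3)
    t=4.9072 [x] (6,3) — stop
  → r_3 = 4.9072
beam 4: φ=90°, α=60°
  cosα=0.5000 sinα=0.8660 | (1,2) | tMaxX 1.4800 tMaxY 0.7967 | tΔX 2.0000 tΔY 1.1547
    t=0.7967 [y] (1,3)
    t=1.4800 [x] (2,3)
    t=1.9514 [y] (2,4)
    t=3.1061 [y] (2,5)
    t=3.4800 [x] (3,5)
    t=4.2608 [y] (3,6) — stop
  → r_4 = 4.2608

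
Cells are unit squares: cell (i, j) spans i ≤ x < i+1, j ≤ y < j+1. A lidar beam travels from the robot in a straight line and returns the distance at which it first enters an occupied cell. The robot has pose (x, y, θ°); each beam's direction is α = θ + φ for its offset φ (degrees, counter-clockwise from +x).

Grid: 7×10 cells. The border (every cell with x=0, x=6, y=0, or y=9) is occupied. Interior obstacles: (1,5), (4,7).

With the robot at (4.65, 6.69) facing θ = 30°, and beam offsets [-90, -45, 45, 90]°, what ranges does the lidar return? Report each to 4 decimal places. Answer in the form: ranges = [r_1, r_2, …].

ranges = [2.7000, 1.3976, 0.3209, 0.3580]

beam 1: φ=-90°, α=300°
  d=(0.5000,-0.8660)  start (4,6)  tX=0.7000 tY=0.7967  stride 1/|dx|=2.0000 1/|dy|=1.1547
    cross x-line → (5,6), t=0.7000
    cross y-line → (5,5), t=0.7967
    cross y-line → (5,4), t=1.9514
    cross x-line → (6,4), t=2.7000 (wall)
  → r_1 = 2.7000
beam 2: φ=-45°, α=345°
  d=(0.9659,-0.2588)  start (4,6)  tX=0.3623 tY=2.6660  stride 1/|dx|=1.0353 1/|dy|=3.8637
    cross x-line → (5,6), t=0.3623
    cross x-line → (6,6), t=1.3976 (wall)
  → r_2 = 1.3976
beam 3: φ=45°, α=75°
  d=(0.2588,0.9659)  start (4,6)  tX=1.3523 tY=0.3209  stride 1/|dx|=3.8637 1/|dy|=1.0353
    cross y-line → (4,7), t=0.3209 (wall)
  → r_3 = 0.3209
beam 4: φ=90°, α=120°
  d=(-0.5000,0.8660)  start (4,6)  tX=1.3000 tY=0.3580  stride 1/|dx|=2.0000 1/|dy|=1.1547
    cross y-line → (4,7), t=0.3580 (wall)
  → r_4 = 0.3580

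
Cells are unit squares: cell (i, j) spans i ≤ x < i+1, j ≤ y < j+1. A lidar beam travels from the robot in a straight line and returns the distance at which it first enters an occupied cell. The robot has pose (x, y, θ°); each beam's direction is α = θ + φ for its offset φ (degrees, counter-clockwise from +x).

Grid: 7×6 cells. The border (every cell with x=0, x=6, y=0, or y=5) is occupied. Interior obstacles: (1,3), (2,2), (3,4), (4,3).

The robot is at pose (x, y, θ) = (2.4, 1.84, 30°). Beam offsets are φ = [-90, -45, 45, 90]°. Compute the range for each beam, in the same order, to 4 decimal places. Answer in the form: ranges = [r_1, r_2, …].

ranges = [0.9699, 3.2455, 0.1656, 0.1848]

beam 1: φ=-90°, α=300°
  cosα=0.5000 sinα=-0.8660 | (2,1) | tMaxX 1.2000 tMaxY 0.9699 | tΔX 2.0000 tΔY 1.1547
    t=0.9699 [y] (2,0) — stop
  → r_1 = 0.9699
beam 2: φ=-45°, α=345°
  cosα=0.9659 sinα=-0.2588 | (2,1) | tMaxX 0.6212 tMaxY 3.2455 | tΔX 1.0353 tΔY 3.8637
    t=0.6212 [x] (3,1)
    t=1.6564 [x] (4,1)
    t=2.6917 [x] (5,1)
    t=3.2455 [y] (5,0) — stop
  → r_2 = 3.2455
beam 3: φ=45°, α=75°
  cosα=0.2588 sinα=0.9659 | (2,1) | tMaxX 2.3182 tMaxY 0.1656 | tΔX 3.8637 tΔY 1.0353
    t=0.1656 [y] (2,2) — stop
  → r_3 = 0.1656
beam 4: φ=90°, α=120°
  cosα=-0.5000 sinα=0.8660 | (2,1) | tMaxX 0.8000 tMaxY 0.1848 | tΔX 2.0000 tΔY 1.1547
    t=0.1848 [y] (2,2) — stop
  → r_4 = 0.1848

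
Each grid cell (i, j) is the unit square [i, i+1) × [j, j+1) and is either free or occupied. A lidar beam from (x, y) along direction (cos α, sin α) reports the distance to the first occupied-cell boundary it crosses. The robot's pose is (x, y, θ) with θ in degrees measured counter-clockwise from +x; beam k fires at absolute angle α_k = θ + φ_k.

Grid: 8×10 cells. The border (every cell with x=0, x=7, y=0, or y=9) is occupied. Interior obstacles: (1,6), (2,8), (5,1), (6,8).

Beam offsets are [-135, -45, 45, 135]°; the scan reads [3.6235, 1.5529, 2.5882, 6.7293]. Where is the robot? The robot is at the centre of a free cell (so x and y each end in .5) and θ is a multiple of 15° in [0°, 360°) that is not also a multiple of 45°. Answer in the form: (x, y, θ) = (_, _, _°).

Enumerate (i+0.5, j+0.5, θ) over the 44 free cells and 16 admissible headings. For each, cast all 4 beams and compare to the given ranges.
  (4.5, 6.5, 330°): beam 2 = 4.6587 ≠ 1.5529 ✗
  (6.5, 3.5, 300°): beam 1 = 5.6940 ≠ 3.6235 ✗
  (4.5, 2.5, 75°): beam 1 = 1.0000 ≠ 3.6235 ✗
  (6.5, 4.5, 105°): beam 1 = 0.5774 ≠ 3.6235 ✗
  (6.5, 3.5, 150°): beam 1 = 0.5176 ≠ 3.6235 ✗
  …
  (3.5, 7.5, 120°): r_1=3.6235, r_2=1.5529, r_3=2.5882, r_4=6.7293 — all match ✓
No second candidate reproduces the full scan.

(x, y, θ) = (3.5, 7.5, 120°)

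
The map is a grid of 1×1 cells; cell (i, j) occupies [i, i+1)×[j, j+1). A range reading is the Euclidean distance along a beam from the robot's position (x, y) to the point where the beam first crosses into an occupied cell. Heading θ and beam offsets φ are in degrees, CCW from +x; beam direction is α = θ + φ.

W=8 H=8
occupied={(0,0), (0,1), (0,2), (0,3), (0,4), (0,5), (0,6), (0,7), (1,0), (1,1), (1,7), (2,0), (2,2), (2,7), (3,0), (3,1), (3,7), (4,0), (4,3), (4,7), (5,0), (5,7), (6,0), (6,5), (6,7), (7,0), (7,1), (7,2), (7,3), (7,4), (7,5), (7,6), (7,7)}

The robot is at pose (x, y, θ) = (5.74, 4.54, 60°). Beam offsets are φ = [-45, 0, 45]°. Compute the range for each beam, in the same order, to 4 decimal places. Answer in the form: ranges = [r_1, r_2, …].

ranges = [1.3044, 0.5312, 2.5468]

beam 1: φ=-45°, α=15°
  cosα=0.9659 sinα=0.2588 | (5,4) | tMaxX 0.2692 tMaxY 1.7773 | tΔX 1.0353 tΔY 3.8637
    t=0.2692 [x] (6,4)
    t=1.3044 [x] (7,4) — stop
  → r_1 = 1.3044
beam 2: φ=0°, α=60°
  cosα=0.5000 sinα=0.8660 | (5,4) | tMaxX 0.5200 tMaxY 0.5312 | tΔX 2.0000 tΔY 1.1547
    t=0.5200 [x] (6,4)
    t=0.5312 [y] (6,5) — stop
  → r_2 = 0.5312
beam 3: φ=45°, α=105°
  cosα=-0.2588 sinα=0.9659 | (5,4) | tMaxX 2.8591 tMaxY 0.4762 | tΔX 3.8637 tΔY 1.0353
    t=0.4762 [y] (5,5)
    t=1.5115 [y] (5,6)
    t=2.5468 [y] (5,7) — stop
  → r_3 = 2.5468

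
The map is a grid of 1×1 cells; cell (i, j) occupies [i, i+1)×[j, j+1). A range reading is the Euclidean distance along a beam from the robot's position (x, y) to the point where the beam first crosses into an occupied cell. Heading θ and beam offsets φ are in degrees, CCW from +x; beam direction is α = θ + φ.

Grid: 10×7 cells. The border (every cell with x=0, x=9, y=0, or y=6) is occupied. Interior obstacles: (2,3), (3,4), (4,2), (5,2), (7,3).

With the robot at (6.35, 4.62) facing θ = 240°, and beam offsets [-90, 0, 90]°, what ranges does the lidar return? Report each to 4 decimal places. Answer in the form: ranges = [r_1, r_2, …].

ranges = [2.7600, 1.8706, 1.2400]

beam 1: φ=-90°, α=150°
  dir = (cos 150°, sin 150°) = (-0.8660, 0.5000); from cell (6,4)
  next x-line at t=0.4041, next y-line at t=0.7600; Δt_x=1.1547, Δt_y=2.0000
    x: enter (5,4) at t=0.4041
    y: enter (5,5) at t=0.7600
    x: enter (4,5) at t=1.5588
    x: enter (3,5) at t=2.7135
    y: enter (3,6) at t=2.7600 ← occupied
  → r_1 = 2.7600
beam 2: φ=0°, α=240°
  dir = (cos 240°, sin 240°) = (-0.5000, -0.8660); from cell (6,4)
  next x-line at t=0.7000, next y-line at t=0.7159; Δt_x=2.0000, Δt_y=1.1547
    x: enter (5,4) at t=0.7000
    y: enter (5,3) at t=0.7159
    y: enter (5,2) at t=1.8706 ← occupied
  → r_2 = 1.8706
beam 3: φ=90°, α=330°
  dir = (cos 330°, sin 330°) = (0.8660, -0.5000); from cell (6,4)
  next x-line at t=0.7506, next y-line at t=1.2400; Δt_x=1.1547, Δt_y=2.0000
    x: enter (7,4) at t=0.7506
    y: enter (7,3) at t=1.2400 ← occupied
  → r_3 = 1.2400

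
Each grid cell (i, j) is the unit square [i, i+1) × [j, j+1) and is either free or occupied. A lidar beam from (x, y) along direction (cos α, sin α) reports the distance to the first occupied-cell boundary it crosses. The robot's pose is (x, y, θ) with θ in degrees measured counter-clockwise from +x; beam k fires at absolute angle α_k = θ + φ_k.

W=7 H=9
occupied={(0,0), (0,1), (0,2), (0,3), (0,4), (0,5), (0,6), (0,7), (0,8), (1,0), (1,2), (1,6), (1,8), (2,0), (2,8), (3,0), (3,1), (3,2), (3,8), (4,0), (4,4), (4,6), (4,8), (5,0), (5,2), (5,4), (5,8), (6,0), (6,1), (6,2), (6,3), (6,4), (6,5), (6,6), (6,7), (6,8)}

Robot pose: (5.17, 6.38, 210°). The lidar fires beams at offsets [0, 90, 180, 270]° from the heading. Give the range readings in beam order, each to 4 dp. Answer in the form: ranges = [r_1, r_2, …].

beam 1: φ=0°, α=210°
  dir = (cos 210°, sin 210°) = (-0.8660, -0.5000); from cell (5,6)
  next x-line at t=0.1963, next y-line at t=0.7600; Δt_x=1.1547, Δt_y=2.0000
    x: enter (4,6) at t=0.1963 ← occupied
  → r_1 = 0.1963
beam 2: φ=90°, α=300°
  dir = (cos 300°, sin 300°) = (0.5000, -0.8660); from cell (5,6)
  next x-line at t=1.6600, next y-line at t=0.4388; Δt_x=2.0000, Δt_y=1.1547
    y: enter (5,5) at t=0.4388
    y: enter (5,4) at t=1.5935 ← occupied
  → r_2 = 1.5935
beam 3: φ=180°, α=30°
  dir = (cos 30°, sin 30°) = (0.8660, 0.5000); from cell (5,6)
  next x-line at t=0.9584, next y-line at t=1.2400; Δt_x=1.1547, Δt_y=2.0000
    x: enter (6,6) at t=0.9584 ← occupied
  → r_3 = 0.9584
beam 4: φ=270°, α=120°
  dir = (cos 120°, sin 120°) = (-0.5000, 0.8660); from cell (5,6)
  next x-line at t=0.3400, next y-line at t=0.7159; Δt_x=2.0000, Δt_y=1.1547
    x: enter (4,6) at t=0.3400 ← occupied
  → r_4 = 0.3400

ranges = [0.1963, 1.5935, 0.9584, 0.3400]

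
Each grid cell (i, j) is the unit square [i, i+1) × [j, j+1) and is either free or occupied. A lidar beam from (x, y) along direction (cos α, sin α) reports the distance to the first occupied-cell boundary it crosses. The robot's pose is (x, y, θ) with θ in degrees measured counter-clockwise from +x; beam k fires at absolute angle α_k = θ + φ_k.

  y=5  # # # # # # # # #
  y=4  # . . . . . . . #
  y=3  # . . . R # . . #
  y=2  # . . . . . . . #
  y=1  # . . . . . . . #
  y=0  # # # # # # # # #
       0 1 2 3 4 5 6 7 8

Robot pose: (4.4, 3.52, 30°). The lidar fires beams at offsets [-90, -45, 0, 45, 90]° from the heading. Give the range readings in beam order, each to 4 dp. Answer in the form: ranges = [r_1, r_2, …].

ranges = [2.9098, 0.6212, 0.6928, 1.5322, 1.7090]

beam 1: φ=-90°, α=300°
  d=(0.5000,-0.8660)  start (4,3)  tX=1.2000 tY=0.6004  stride 1/|dx|=2.0000 1/|dy|=1.1547
    cross y-line → (4,2), t=0.6004
    cross x-line → (5,2), t=1.2000
    cross y-line → (5,1), t=1.7551
    cross y-line → (5,0), t=2.9098 (wall)
  → r_1 = 2.9098
beam 2: φ=-45°, α=345°
  d=(0.9659,-0.2588)  start (4,3)  tX=0.6212 tY=2.0091  stride 1/|dx|=1.0353 1/|dy|=3.8637
    cross x-line → (5,3), t=0.6212 (wall)
  → r_2 = 0.6212
beam 3: φ=0°, α=30°
  d=(0.8660,0.5000)  start (4,3)  tX=0.6928 tY=0.9600  stride 1/|dx|=1.1547 1/|dy|=2.0000
    cross x-line → (5,3), t=0.6928 (wall)
  → r_3 = 0.6928
beam 4: φ=45°, α=75°
  d=(0.2588,0.9659)  start (4,3)  tX=2.3182 tY=0.4969  stride 1/|dx|=3.8637 1/|dy|=1.0353
    cross y-line → (4,4), t=0.4969
    cross y-line → (4,5), t=1.5322 (wall)
  → r_4 = 1.5322
beam 5: φ=90°, α=120°
  d=(-0.5000,0.8660)  start (4,3)  tX=0.8000 tY=0.5543  stride 1/|dx|=2.0000 1/|dy|=1.1547
    cross y-line → (4,4), t=0.5543
    cross x-line → (3,4), t=0.8000
    cross y-line → (3,5), t=1.7090 (wall)
  → r_5 = 1.7090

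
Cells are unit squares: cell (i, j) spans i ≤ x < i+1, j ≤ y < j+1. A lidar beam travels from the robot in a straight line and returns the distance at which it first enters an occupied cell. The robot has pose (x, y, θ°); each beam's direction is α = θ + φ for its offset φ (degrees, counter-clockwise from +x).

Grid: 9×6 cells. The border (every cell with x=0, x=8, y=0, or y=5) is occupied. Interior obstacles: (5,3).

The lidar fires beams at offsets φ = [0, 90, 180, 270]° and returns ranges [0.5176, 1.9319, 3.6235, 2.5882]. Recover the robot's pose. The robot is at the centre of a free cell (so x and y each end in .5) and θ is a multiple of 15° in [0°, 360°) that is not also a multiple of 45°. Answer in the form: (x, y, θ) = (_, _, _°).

Candidates: 27 free-cell centres × 16 headings = 432 poses. Raycast each; keep the one whose scan matches to 4 dp.
  (5.5, 2.5, 60°): beam 1 = 0.5774 ≠ 0.5176 ✗
  (7.5, 3.5, 150°): beam 1 = 3.0000 ≠ 0.5176 ✗
  (1.5, 2.5, 75°): beam 1 = 2.5882 ≠ 0.5176 ✗
  (4.5, 3.5, 300°): beam 1 = 2.8868 ≠ 0.5176 ✗
  …
  (3.5, 1.5, 255°): r_1=0.5176, r_2=1.9319, r_3=3.6235, r_4=2.5882 — all match ✓
Only this pose fits every beam.

(x, y, θ) = (3.5, 1.5, 255°)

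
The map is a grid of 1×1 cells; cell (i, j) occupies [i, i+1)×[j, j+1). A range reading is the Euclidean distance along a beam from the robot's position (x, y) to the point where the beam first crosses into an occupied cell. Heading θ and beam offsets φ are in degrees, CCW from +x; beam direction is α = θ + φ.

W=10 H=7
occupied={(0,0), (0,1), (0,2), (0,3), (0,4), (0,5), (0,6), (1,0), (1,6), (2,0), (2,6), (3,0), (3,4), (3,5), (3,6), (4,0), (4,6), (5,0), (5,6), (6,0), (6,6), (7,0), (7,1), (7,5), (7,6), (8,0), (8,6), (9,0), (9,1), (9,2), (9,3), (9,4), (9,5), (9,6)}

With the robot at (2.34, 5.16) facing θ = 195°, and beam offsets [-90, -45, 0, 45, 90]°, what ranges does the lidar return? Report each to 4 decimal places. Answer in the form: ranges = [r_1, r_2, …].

ranges = [0.8696, 1.5473, 1.3873, 2.6800, 4.3067]

beam 1: φ=-90°, α=105°
  dir = (cos 105°, sin 105°) = (-0.2588, 0.9659); from cell (2,5)
  next x-line at t=1.3137, next y-line at t=0.8696; Δt_x=3.8637, Δt_y=1.0353
    y: enter (2,6) at t=0.8696 ← occupied
  → r_1 = 0.8696
beam 2: φ=-45°, α=150°
  dir = (cos 150°, sin 150°) = (-0.8660, 0.5000); from cell (2,5)
  next x-line at t=0.3926, next y-line at t=1.6800; Δt_x=1.1547, Δt_y=2.0000
    x: enter (1,5) at t=0.3926
    x: enter (0,5) at t=1.5473 ← occupied
  → r_2 = 1.5473
beam 3: φ=0°, α=195°
  dir = (cos 195°, sin 195°) = (-0.9659, -0.2588); from cell (2,5)
  next x-line at t=0.3520, next y-line at t=0.6182; Δt_x=1.0353, Δt_y=3.8637
    x: enter (1,5) at t=0.3520
    y: enter (1,4) at t=0.6182
    x: enter (0,4) at t=1.3873 ← occupied
  → r_3 = 1.3873
beam 4: φ=45°, α=240°
  dir = (cos 240°, sin 240°) = (-0.5000, -0.8660); from cell (2,5)
  next x-line at t=0.6800, next y-line at t=0.1848; Δt_x=2.0000, Δt_y=1.1547
    y: enter (2,4) at t=0.1848
    x: enter (1,4) at t=0.6800
    y: enter (1,3) at t=1.3395
    y: enter (1,2) at t=2.4942
    x: enter (0,2) at t=2.6800 ← occupied
  → r_4 = 2.6800
beam 5: φ=90°, α=285°
  dir = (cos 285°, sin 285°) = (0.2588, -0.9659); from cell (2,5)
  next x-line at t=2.5500, next y-line at t=0.1656; Δt_x=3.8637, Δt_y=1.0353
    y: enter (2,4) at t=0.1656
    y: enter (2,3) at t=1.2009
    y: enter (2,2) at t=2.2362
    x: enter (3,2) at t=2.5500
    y: enter (3,1) at t=3.2715
    y: enter (3,0) at t=4.3067 ← occupied
  → r_5 = 4.3067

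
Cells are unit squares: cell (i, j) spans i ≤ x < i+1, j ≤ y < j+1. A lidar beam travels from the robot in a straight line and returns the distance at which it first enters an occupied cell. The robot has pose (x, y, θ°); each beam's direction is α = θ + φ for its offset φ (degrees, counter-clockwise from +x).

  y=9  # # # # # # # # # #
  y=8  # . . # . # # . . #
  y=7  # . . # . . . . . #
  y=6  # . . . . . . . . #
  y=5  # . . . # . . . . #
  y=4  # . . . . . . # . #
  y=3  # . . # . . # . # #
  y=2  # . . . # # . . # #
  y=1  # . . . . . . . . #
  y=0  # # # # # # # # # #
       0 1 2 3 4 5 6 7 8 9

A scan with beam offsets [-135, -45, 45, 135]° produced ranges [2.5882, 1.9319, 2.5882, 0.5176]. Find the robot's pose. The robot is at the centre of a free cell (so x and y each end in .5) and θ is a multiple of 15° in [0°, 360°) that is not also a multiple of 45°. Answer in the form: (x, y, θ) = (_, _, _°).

Enumerate (i+0.5, j+0.5, θ) over the 52 free cells and 16 admissible headings. For each, cast all 4 beams and compare to the given ranges.
  (8.5, 5.5, 15°): beam 1 = 1.0000 ≠ 2.5882 ✗
  (8.5, 4.5, 15°): beam 1 = 0.5774 ≠ 2.5882 ✗
  (5.5, 1.5, 150°): beam 2 = 0.5176 ≠ 1.9319 ✗
  (5.5, 5.5, 240°): beam 1 = 3.6235 ≠ 2.5882 ✗
  …
  (5.5, 5.5, 30°): r_1=2.5882, r_2=1.9319, r_3=2.5882, r_4=0.5176 — all match ✓
Only this pose fits every beam.

(x, y, θ) = (5.5, 5.5, 30°)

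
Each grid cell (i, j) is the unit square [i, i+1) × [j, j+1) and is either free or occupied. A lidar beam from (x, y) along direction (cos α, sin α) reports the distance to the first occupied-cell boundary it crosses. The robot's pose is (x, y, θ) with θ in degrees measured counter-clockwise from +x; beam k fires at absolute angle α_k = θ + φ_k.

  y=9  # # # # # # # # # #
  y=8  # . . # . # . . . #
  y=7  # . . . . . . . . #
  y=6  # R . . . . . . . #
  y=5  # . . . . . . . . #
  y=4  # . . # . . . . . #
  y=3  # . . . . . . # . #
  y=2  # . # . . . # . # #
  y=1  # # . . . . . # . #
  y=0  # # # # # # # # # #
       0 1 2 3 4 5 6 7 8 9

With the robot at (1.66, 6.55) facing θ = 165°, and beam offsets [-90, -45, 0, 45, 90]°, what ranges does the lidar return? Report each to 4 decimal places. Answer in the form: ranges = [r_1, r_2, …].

ranges = [2.5364, 1.3200, 0.6833, 0.7621, 2.5500]

beam 1: φ=-90°, α=75°
  direction (0.2588, 0.9659); cell (1,6); t to first gridline: x 1.3137, y 0.4659 (then +3.8637 / +1.0353)
    (1,7) via y @ 0.4659
    (2,7) via x @ 1.3137
    (2,8) via y @ 1.5012
    (2,9) via y @ 2.5364  # hit
  → r_1 = 2.5364
beam 2: φ=-45°, α=120°
  direction (-0.5000, 0.8660); cell (1,6); t to first gridline: x 1.3200, y 0.5196 (then +2.0000 / +1.1547)
    (1,7) via y @ 0.5196
    (0,7) via x @ 1.3200  # hit
  → r_2 = 1.3200
beam 3: φ=0°, α=165°
  direction (-0.9659, 0.2588); cell (1,6); t to first gridline: x 0.6833, y 1.7387 (then +1.0353 / +3.8637)
    (0,6) via x @ 0.6833  # hit
  → r_3 = 0.6833
beam 4: φ=45°, α=210°
  direction (-0.8660, -0.5000); cell (1,6); t to first gridline: x 0.7621, y 1.1000 (then +1.1547 / +2.0000)
    (0,6) via x @ 0.7621  # hit
  → r_4 = 0.7621
beam 5: φ=90°, α=255°
  direction (-0.2588, -0.9659); cell (1,6); t to first gridline: x 2.5500, y 0.5694 (then +3.8637 / +1.0353)
    (1,5) via y @ 0.5694
    (1,4) via y @ 1.6047
    (0,4) via x @ 2.5500  # hit
  → r_5 = 2.5500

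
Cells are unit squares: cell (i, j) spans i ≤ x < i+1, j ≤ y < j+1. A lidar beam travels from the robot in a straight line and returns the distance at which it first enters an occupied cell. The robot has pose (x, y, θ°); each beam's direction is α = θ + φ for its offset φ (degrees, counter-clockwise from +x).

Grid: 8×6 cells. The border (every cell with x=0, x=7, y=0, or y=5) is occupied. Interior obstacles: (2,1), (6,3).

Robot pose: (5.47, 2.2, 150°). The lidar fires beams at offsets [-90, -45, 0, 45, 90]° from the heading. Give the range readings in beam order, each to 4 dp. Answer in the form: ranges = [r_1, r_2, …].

ranges = [1.0600, 2.8988, 5.1615, 2.5571, 1.3856]

beam 1: φ=-90°, α=60°
  direction (0.5000, 0.8660); cell (5,2); t to first gridline: x 1.0600, y 0.9238 (then +2.0000 / +1.1547)
    (5,3) via y @ 0.9238
    (6,3) via x @ 1.0600  # hit
  → r_1 = 1.0600
beam 2: φ=-45°, α=105°
  direction (-0.2588, 0.9659); cell (5,2); t to first gridline: x 1.8159, y 0.8282 (then +3.8637 / +1.0353)
    (5,3) via y @ 0.8282
    (4,3) via x @ 1.8159
    (4,4) via y @ 1.8635
    (4,5) via y @ 2.8988  # hit
  → r_2 = 2.8988
beam 3: φ=0°, α=150°
  direction (-0.8660, 0.5000); cell (5,2); t to first gridline: x 0.5427, y 1.6000 (then +1.1547 / +2.0000)
    (4,2) via x @ 0.5427
    (4,3) via y @ 1.6000
    (3,3) via x @ 1.6974
    (2,3) via x @ 2.8521
    (2,4) via y @ 3.6000
    (1,4) via x @ 4.0068
    (0,4) via x @ 5.1615  # hit
  → r_3 = 5.1615
beam 4: φ=45°, α=195°
  direction (-0.9659, -0.2588); cell (5,2); t to first gridline: x 0.4866, y 0.7727 (then +1.0353 / +3.8637)
    (4,2) via x @ 0.4866
    (4,1) via y @ 0.7727
    (3,1) via x @ 1.5219
    (2,1) via x @ 2.5571  # hit
  → r_4 = 2.5571
beam 5: φ=90°, α=240°
  direction (-0.5000, -0.8660); cell (5,2); t to first gridline: x 0.9400, y 0.2309 (then +2.0000 / +1.1547)
    (5,1) via y @ 0.2309
    (4,1) via x @ 0.9400
    (4,0) via y @ 1.3856  # hit
  → r_5 = 1.3856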